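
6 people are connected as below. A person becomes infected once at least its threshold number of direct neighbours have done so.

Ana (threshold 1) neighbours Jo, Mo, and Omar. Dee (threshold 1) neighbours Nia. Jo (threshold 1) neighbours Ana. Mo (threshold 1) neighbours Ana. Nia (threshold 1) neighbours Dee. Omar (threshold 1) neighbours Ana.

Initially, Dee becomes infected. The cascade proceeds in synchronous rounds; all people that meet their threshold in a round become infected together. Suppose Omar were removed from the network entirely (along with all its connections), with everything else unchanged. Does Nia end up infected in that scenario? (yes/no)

With Omar removed:
Round 1 — Dee becomes infected (initial).
Round 2 — checking thresholds:
  Nia: 1 of 1 neighbours ≥ 1, becomes infected.
Round 3 — no new infections; cascade stops.

yes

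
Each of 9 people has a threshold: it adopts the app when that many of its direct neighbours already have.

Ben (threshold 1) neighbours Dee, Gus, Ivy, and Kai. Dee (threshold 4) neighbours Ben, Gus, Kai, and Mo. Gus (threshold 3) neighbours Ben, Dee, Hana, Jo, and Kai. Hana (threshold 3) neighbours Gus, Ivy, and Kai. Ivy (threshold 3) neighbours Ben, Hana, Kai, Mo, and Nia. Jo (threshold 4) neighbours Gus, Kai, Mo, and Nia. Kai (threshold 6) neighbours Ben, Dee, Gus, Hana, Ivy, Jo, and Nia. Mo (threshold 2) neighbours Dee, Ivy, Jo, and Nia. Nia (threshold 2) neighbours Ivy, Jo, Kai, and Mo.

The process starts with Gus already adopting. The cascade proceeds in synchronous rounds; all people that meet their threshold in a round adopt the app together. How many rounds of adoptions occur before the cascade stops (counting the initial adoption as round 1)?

2

Round 1 — Gus adopts the app (initial).
Round 2 — checking thresholds:
  Ben: 1 of 4 neighbours ≥ 1, adopts the app.
  Dee: 1 of 4 neighbours < 4, not yet.
  Hana: 1 of 3 neighbours < 3, not yet.
  Jo: 1 of 4 neighbours < 4, not yet.
  Kai: 1 of 7 neighbours < 6, not yet.
Round 3 — no new adoptions; cascade stops.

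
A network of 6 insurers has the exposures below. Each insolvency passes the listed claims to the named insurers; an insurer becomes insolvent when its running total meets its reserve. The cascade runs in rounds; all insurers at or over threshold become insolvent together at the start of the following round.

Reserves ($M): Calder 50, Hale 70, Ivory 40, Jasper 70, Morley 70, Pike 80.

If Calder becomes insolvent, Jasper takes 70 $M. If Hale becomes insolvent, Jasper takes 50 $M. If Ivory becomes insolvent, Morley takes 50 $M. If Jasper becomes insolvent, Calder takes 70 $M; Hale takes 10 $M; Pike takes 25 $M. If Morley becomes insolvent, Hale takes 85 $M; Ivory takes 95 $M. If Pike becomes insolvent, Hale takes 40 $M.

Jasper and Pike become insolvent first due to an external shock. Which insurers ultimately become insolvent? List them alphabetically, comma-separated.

Round 1 — Jasper, Pike become insolvent (initial).
  Calder: +70 → 70 ≥ 50
  Hale: +10+40 → 50 < 70
Round 2 — Calder becomes insolvent.
No further insolvencies.

Calder, Jasper, Pike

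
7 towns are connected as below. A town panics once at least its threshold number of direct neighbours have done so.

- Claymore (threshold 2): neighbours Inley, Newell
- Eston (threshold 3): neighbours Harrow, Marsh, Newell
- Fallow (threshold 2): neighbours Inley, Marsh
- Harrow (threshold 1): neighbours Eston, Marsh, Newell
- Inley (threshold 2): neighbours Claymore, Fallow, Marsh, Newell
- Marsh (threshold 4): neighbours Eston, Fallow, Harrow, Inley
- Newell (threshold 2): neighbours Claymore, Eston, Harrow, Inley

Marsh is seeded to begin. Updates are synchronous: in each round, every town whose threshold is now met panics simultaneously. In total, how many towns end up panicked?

Round 1 — Marsh panics (initial).
Round 2 — checking thresholds:
  Eston: 1 of 3 neighbours < 3, not yet.
  Fallow: 1 of 2 neighbours < 2, not yet.
  Harrow: 1 of 3 neighbours ≥ 1, panics.
  Inley: 1 of 4 neighbours < 2, not yet.
Round 3 — no new panics; cascade stops.

2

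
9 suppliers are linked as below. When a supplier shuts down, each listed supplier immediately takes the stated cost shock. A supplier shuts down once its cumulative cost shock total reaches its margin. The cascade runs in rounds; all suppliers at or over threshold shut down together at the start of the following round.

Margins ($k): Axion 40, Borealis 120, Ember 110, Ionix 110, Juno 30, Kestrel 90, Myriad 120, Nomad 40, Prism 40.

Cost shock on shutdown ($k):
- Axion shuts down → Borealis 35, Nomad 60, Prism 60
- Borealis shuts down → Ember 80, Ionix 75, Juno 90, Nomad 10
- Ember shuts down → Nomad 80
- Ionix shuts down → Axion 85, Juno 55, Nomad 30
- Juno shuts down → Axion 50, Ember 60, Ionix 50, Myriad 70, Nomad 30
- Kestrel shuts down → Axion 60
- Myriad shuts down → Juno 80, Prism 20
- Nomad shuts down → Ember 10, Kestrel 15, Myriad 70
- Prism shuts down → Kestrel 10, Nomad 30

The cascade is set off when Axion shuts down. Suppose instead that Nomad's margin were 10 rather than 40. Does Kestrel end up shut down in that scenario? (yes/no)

no

With Nomad's margin at 10:
Round 1 — Axion shuts down (initial).
  Borealis: +35 → 35 < 120
  Nomad: +60 → 60 ≥ 10
  Prism: +60 → 60 ≥ 40
Round 2 — Nomad, Prism shut down.
  Ember: +10 → 10 < 110
  Kestrel: +15+10 → 25 < 90
  Myriad: +70 → 70 < 120
No further shutdowns.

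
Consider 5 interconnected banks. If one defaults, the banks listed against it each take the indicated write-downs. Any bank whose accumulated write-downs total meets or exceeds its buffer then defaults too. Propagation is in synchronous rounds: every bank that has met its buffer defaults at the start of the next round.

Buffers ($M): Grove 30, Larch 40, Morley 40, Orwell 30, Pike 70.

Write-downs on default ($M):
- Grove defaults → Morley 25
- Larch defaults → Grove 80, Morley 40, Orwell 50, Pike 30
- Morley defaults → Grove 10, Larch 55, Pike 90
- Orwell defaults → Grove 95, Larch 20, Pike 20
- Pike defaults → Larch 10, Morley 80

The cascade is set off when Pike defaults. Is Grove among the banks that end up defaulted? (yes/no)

yes

Round 1 — Pike defaults (initial).
  Larch: +10 → 10 < 40
  Morley: +80 → 80 ≥ 40
Round 2 — Morley defaults.
  Grove: +10 → 10 < 30
  Larch: +55 → 65 ≥ 40
Round 3 — Larch defaults.
  Grove: +80 → 90 ≥ 30
  Orwell: +50 → 50 ≥ 30
Round 4 — Grove, Orwell default.
No further defaults.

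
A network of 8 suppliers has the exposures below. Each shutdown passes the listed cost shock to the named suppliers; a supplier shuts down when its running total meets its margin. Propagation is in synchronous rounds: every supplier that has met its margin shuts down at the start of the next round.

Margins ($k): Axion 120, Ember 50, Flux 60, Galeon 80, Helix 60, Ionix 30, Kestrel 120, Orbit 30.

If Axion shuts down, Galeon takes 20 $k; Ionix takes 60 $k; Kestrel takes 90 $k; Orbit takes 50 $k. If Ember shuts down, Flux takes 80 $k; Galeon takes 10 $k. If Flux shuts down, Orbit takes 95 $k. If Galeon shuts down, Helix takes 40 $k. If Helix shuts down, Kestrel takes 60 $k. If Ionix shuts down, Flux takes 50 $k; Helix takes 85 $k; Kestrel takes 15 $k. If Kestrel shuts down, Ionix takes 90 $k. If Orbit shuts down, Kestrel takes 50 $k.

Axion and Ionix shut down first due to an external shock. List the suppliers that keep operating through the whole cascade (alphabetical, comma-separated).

Ember, Flux, Galeon

Round 1 — Axion, Ionix shut down (initial).
  Flux: +50 → 50 < 60
  Galeon: +20 → 20 < 80
  Helix: +85 → 85 ≥ 60
  Kestrel: +90+15 → 105 < 120
  Orbit: +50 → 50 ≥ 30
Round 2 — Helix, Orbit shut down.
  Kestrel: +60+50 → 215 ≥ 120
Round 3 — Kestrel shuts down.
No further shutdowns.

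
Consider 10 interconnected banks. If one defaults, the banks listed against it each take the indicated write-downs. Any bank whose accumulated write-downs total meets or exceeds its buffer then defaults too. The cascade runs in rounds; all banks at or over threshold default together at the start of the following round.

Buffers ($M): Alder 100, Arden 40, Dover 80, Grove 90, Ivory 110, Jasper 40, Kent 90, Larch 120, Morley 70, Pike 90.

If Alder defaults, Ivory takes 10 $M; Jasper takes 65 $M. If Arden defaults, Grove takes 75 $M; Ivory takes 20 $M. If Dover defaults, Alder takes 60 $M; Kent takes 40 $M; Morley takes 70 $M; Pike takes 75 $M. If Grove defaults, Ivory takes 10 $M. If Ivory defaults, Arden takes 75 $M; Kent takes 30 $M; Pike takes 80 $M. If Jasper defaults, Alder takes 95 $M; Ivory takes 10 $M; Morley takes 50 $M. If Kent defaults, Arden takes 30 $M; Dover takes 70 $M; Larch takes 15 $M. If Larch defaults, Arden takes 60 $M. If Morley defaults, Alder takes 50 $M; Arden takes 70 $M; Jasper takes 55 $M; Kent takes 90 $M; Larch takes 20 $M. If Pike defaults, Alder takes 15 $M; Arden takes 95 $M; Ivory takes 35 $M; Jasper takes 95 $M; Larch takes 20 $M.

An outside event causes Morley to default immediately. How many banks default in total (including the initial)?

5

Round 1 — Morley defaults (initial).
  Alder: +50 → 50 < 100
  Arden: +70 → 70 ≥ 40
  Jasper: +55 → 55 ≥ 40
  Kent: +90 → 90 ≥ 90
  Larch: +20 → 20 < 120
Round 2 — Arden, Jasper, Kent default.
  Alder: +95 → 145 ≥ 100
  Dover: +70 → 70 < 80
  Grove: +75 → 75 < 90
  Ivory: +20+10 → 30 < 110
  Larch: +15 → 35 < 120
Round 3 — Alder defaults.
  Ivory: +10 → 40 < 110
No further defaults.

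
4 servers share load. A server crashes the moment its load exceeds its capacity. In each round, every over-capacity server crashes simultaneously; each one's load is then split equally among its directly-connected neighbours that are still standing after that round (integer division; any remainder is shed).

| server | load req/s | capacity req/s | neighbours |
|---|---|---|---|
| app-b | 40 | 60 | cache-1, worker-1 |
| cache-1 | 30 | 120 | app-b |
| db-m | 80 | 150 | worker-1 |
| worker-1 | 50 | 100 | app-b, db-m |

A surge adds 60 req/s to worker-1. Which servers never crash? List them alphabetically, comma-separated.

db-m

Round 1 — worker-1 at 110 > 100. worker-1 crashes.
  worker-1 sheds 110 req/s to app-b, db-m: 55 each.
    app-b: 40+55 = 95 > 60
    db-m: 80+55 = 135 ≤ 150
Round 2 — app-b crashes.
  app-b sheds 95 req/s to cache-1: 95 each.
    cache-1: 30+95 = 125 > 120
Round 3 — cache-1 crashes.
  cache-1 sheds 125 req/s: no online neighbours, lost.
No further crashes.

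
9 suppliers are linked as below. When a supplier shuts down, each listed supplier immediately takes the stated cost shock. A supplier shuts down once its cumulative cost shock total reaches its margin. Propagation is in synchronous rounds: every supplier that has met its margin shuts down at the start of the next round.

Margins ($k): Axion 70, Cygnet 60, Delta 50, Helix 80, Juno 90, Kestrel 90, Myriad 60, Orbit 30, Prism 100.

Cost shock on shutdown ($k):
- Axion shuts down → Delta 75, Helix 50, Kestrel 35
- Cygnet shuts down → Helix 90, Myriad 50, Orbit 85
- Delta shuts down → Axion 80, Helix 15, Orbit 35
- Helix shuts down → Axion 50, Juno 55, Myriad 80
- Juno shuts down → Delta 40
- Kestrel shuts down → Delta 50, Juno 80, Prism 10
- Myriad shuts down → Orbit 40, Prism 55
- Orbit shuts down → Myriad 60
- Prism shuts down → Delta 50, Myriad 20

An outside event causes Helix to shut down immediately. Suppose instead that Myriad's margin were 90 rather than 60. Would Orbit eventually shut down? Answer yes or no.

no

With Myriad's margin at 90:
Round 1 — Helix shuts down (initial).
  Axion: +50 → 50 < 70
  Juno: +55 → 55 < 90
  Myriad: +80 → 80 < 90
No further shutdowns.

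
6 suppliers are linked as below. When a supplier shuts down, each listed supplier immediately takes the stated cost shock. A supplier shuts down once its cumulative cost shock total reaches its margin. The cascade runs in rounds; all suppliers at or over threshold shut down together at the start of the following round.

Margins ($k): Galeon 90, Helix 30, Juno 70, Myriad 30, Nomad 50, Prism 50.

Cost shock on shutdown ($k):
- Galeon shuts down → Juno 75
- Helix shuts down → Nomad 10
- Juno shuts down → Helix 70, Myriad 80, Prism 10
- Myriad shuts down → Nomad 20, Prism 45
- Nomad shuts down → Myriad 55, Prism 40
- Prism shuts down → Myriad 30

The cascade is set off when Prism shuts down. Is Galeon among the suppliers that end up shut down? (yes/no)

no

Round 1 — Prism shuts down (initial).
  Myriad: +30 → 30 ≥ 30
Round 2 — Myriad shuts down.
  Nomad: +20 → 20 < 50
No further shutdowns.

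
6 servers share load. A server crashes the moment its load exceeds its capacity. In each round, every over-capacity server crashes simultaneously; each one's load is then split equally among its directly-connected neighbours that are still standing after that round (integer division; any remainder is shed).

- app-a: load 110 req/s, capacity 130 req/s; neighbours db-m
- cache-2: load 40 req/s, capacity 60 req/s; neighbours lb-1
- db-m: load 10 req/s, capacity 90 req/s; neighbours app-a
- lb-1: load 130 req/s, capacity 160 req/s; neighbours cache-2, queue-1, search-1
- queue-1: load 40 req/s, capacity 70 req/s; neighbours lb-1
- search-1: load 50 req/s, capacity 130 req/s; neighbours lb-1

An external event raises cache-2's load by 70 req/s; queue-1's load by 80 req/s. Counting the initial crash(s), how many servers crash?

Round 1 — cache-2 at 110 > 60; queue-1 at 120 > 70. cache-2, queue-1 crash.
  cache-2 sheds 110 req/s to lb-1: 110 each.
    lb-1: 130+110 = 240 > 160
  queue-1 sheds 120 req/s to lb-1: 120 each.
    lb-1: 240+120 = 360 > 160
Round 2 — lb-1 crashes.
  lb-1 sheds 360 req/s to search-1: 360 each.
    search-1: 50+360 = 410 > 130
Round 3 — search-1 crashes.
  search-1 sheds 410 req/s: no online neighbours, lost.
No further crashes.

4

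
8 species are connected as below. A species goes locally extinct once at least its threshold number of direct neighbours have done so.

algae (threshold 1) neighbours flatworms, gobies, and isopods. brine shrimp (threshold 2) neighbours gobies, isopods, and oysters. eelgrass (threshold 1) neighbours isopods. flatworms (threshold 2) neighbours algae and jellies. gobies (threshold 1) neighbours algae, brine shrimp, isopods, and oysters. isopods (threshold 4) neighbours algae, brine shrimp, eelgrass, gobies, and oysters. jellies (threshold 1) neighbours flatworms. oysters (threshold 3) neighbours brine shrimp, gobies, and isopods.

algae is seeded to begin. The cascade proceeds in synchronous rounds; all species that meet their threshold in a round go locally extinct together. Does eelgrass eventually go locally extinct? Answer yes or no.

Round 1 — algae goes locally extinct (initial).
Round 2 — checking thresholds:
  flatworms: 1 of 2 neighbours < 2, holds.
  gobies: 1 of 4 neighbours ≥ 1, goes locally extinct.
  isopods: 1 of 5 neighbours < 4, holds.
Round 3 — no new extinctions; cascade stops.

no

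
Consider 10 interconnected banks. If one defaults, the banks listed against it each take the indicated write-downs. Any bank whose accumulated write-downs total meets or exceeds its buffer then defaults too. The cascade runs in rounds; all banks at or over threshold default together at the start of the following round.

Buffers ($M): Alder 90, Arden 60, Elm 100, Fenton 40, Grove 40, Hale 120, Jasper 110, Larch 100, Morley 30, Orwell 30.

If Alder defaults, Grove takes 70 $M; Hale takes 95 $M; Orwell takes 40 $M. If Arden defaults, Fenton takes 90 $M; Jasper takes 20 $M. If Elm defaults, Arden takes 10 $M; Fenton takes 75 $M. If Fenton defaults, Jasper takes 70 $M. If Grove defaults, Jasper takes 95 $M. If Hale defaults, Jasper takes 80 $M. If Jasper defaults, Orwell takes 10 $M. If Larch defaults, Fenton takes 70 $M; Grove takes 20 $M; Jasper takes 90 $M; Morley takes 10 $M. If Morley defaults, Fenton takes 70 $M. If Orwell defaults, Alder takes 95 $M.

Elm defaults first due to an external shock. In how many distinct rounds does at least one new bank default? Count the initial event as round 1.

2

Round 1 — Elm defaults (initial).
  Arden: +10 → 10 < 60
  Fenton: +75 → 75 ≥ 40
Round 2 — Fenton defaults.
  Jasper: +70 → 70 < 110
No further defaults.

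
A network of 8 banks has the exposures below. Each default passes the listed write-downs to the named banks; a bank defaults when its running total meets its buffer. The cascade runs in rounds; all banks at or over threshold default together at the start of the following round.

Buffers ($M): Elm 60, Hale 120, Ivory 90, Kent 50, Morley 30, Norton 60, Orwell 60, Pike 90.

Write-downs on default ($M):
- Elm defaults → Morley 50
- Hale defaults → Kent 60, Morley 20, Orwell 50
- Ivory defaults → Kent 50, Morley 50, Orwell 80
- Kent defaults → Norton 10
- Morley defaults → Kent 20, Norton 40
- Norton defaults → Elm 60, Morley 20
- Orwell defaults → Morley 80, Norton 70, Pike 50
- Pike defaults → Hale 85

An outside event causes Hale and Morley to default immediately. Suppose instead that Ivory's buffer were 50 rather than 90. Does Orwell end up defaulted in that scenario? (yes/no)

With Ivory's buffer at 50:
Round 1 — Hale, Morley default (initial).
  Kent: +60+20 → 80 ≥ 50
  Norton: +40 → 40 < 60
  Orwell: +50 → 50 < 60
Round 2 — Kent defaults.
  Norton: +10 → 50 < 60
No further defaults.

no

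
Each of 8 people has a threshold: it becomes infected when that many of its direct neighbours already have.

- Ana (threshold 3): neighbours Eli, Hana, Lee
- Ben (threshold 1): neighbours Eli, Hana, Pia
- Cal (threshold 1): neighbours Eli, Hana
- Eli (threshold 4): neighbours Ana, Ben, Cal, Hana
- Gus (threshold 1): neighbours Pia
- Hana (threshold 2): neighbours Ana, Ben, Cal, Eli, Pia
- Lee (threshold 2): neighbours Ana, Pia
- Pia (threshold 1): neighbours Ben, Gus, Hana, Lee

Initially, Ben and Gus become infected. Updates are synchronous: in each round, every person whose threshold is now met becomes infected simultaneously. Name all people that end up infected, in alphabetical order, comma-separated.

Round 1 — Ben, Gus become infected (initial).
Round 2 — checking thresholds:
  Eli: 1 of 4 neighbours < 4, not yet.
  Hana: 1 of 5 neighbours < 2, not yet.
  Pia: 2 of 4 neighbours ≥ 1, becomes infected.
Round 3 — checking thresholds:
  Eli: 1 of 4 neighbours < 4, not yet.
  Hana: 2 of 5 neighbours ≥ 2, becomes infected.
  Lee: 1 of 2 neighbours < 2, not yet.
Round 4 — checking thresholds:
  Ana: 1 of 3 neighbours < 3, not yet.
  Cal: 1 of 2 neighbours ≥ 1, becomes infected.
  Eli: 2 of 4 neighbours < 4, not yet.
  Lee: 1 of 2 neighbours < 2, not yet.
Round 5 — no new infections; cascade stops.

Ben, Cal, Gus, Hana, Pia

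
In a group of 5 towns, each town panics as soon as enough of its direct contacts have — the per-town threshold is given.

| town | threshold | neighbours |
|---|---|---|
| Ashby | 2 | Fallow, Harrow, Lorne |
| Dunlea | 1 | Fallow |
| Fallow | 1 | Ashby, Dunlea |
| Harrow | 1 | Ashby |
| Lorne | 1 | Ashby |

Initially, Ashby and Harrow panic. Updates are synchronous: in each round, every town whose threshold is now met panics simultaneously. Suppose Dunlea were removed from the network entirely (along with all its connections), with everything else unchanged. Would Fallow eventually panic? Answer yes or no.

With Dunlea removed:
Round 1 — Ashby, Harrow panic (initial).
Round 2 — checking thresholds:
  Fallow: 1 of 1 neighbours ≥ 1, panics.
  Lorne: 1 of 1 neighbours ≥ 1, panics.
Round 3 — no new panics; cascade stops.

yes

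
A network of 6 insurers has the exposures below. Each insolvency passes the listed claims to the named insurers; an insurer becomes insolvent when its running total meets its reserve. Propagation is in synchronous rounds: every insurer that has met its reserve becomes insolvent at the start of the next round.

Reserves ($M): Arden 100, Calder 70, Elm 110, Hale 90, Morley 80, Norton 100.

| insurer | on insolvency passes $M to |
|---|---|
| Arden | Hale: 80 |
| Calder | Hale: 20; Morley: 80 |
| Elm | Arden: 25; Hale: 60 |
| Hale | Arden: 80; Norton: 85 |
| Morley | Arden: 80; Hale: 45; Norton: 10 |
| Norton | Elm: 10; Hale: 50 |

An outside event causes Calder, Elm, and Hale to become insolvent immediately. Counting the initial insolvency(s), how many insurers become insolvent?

5

Round 1 — Calder, Elm, Hale become insolvent (initial).
  Arden: +25+80 → 105 ≥ 100
  Morley: +80 → 80 ≥ 80
  Norton: +85 → 85 < 100
Round 2 — Arden, Morley become insolvent.
  Norton: +10 → 95 < 100
No further insolvencies.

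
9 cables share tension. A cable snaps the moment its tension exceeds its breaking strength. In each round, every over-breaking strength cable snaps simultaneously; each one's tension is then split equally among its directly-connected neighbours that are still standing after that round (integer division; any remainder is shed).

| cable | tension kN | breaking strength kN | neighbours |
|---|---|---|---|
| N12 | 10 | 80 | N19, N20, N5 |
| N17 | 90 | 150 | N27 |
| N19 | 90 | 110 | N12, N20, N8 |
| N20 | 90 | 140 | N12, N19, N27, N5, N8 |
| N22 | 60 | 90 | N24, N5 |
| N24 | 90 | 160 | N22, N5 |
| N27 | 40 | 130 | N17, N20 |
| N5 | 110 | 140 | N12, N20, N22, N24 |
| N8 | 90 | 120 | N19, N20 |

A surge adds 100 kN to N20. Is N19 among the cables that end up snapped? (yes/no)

yes

Round 1 — N20 at 190 > 140. N20 snaps.
  N20 sheds 190 kN to N12, N19, N27, N5, N8: 38 each.
    N12: 10+38 = 48 ≤ 80
    N19: 90+38 = 128 > 110
    N27: 40+38 = 78 ≤ 130
    N5: 110+38 = 148 > 140
    N8: 90+38 = 128 > 120
Round 2 — N19, N5, N8 snap.
  N19 sheds 128 kN to N12: 128 each.
    N12: 48+128 = 176 > 80
  N5 sheds 148 kN to N12, N22, N24: 49 each (1 lost).
    N12: 176+49 = 225 > 80
    N22: 60+49 = 109 > 90
    N24: 90+49 = 139 ≤ 160
  N8 sheds 128 kN: no online neighbours, lost.
Round 3 — N12, N22 snap.
  N12 sheds 225 kN: no online neighbours, lost.
  N22 sheds 109 kN to N24: 109 each.
    N24: 139+109 = 248 > 160
Round 4 — N24 snaps.
  N24 sheds 248 kN: no online neighbours, lost.
No further breaks.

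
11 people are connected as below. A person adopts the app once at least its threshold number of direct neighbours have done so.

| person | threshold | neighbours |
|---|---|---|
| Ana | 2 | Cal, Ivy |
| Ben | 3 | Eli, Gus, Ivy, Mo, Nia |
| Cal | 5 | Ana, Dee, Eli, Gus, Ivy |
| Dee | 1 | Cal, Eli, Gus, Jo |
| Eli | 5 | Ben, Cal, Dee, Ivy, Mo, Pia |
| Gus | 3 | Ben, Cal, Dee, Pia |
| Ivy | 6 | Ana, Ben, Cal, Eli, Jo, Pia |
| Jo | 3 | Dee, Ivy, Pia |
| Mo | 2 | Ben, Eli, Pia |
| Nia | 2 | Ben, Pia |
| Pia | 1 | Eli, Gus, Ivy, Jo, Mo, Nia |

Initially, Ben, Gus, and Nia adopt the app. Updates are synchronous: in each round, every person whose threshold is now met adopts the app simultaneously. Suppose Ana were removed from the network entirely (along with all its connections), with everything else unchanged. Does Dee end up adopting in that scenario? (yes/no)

yes

With Ana removed:
Round 1 — Ben, Gus, Nia adopt the app (initial).
Round 2 — checking thresholds:
  Cal: 1 of 4 neighbours < 5, holds.
  Dee: 1 of 4 neighbours ≥ 1, adopts the app.
  Eli: 1 of 6 neighbours < 5, holds.
  Ivy: 1 of 5 neighbours < 6, holds.
  Mo: 1 of 3 neighbours < 2, holds.
  Pia: 2 of 6 neighbours ≥ 1, adopts the app.
Round 3 — checking thresholds:
  Cal: 2 of 4 neighbours < 5, holds.
  Eli: 3 of 6 neighbours < 5, holds.
  Ivy: 2 of 5 neighbours < 6, holds.
  Jo: 2 of 3 neighbours < 3, holds.
  Mo: 2 of 3 neighbours ≥ 2, adopts the app.
Round 4 — no new adoptions; cascade stops.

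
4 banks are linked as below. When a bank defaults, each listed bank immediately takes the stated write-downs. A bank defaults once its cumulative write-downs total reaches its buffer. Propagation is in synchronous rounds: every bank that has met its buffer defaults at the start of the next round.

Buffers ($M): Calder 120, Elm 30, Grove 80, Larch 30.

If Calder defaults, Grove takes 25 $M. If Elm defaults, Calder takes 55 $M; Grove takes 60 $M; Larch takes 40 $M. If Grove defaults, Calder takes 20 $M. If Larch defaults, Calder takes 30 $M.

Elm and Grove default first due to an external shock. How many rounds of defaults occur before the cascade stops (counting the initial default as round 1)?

Round 1 — Elm, Grove default (initial).
  Calder: +55+20 → 75 < 120
  Larch: +40 → 40 ≥ 30
Round 2 — Larch defaults.
  Calder: +30 → 105 < 120
No further defaults.

2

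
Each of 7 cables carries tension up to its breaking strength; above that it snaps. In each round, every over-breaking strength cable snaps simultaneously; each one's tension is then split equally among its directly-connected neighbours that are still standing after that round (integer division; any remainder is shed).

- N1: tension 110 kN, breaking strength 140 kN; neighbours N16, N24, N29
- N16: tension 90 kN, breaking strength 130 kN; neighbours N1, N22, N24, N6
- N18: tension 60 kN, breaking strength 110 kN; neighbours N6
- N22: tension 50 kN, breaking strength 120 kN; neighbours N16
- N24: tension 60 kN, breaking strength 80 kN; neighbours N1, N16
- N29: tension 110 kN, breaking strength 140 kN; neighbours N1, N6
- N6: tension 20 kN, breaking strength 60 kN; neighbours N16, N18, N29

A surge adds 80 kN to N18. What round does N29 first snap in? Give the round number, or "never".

3

Round 1 — N18 at 140 > 110. N18 snaps.
  N18 sheds 140 kN to N6: 140 each.
    N6: 20+140 = 160 > 60
Round 2 — N6 snaps.
  N6 sheds 160 kN to N16, N29: 80 each.
    N16: 90+80 = 170 > 130
    N29: 110+80 = 190 > 140
Round 3 — N16, N29 snap.
  N16 sheds 170 kN to N1, N22, N24: 56 each (2 lost).
    N1: 110+56 = 166 > 140
    N22: 50+56 = 106 ≤ 120
    N24: 60+56 = 116 > 80
  N29 sheds 190 kN to N1: 190 each.
    N1: 166+190 = 356 > 140
Round 4 — N1, N24 snap.
  N1 sheds 356 kN: no online neighbours, lost.
  N24 sheds 116 kN: no online neighbours, lost.
No further breaks.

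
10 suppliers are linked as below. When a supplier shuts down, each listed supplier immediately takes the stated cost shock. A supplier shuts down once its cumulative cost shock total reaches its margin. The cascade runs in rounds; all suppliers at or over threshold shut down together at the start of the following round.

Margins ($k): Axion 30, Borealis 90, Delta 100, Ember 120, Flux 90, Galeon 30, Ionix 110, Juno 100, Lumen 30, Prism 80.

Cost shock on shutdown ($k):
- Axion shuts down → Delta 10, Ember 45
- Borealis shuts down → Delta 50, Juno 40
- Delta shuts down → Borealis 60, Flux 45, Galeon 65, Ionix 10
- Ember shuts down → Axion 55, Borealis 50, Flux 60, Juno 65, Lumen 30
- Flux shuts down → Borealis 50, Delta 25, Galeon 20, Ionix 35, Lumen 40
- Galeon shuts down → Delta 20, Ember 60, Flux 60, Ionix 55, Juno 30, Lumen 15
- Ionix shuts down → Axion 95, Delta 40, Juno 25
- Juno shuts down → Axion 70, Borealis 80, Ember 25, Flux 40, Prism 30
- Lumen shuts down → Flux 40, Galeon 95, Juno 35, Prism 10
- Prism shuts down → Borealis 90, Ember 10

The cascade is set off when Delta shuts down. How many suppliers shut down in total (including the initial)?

8

Round 1 — Delta shuts down (initial).
  Borealis: +60 → 60 < 90
  Flux: +45 → 45 < 90
  Galeon: +65 → 65 ≥ 30
  Ionix: +10 → 10 < 110
Round 2 — Galeon shuts down.
  Ember: +60 → 60 < 120
  Flux: +60 → 105 ≥ 90
  Ionix: +55 → 65 < 110
  Juno: +30 → 30 < 100
  Lumen: +15 → 15 < 30
Round 3 — Flux shuts down.
  Borealis: +50 → 110 ≥ 90
  Ionix: +35 → 100 < 110
  Lumen: +40 → 55 ≥ 30
Round 4 — Borealis, Lumen shut down.
  Juno: +40+35 → 105 ≥ 100
  Prism: +10 → 10 < 80
Round 5 — Juno shuts down.
  Axion: +70 → 70 ≥ 30
  Ember: +25 → 85 < 120
  Prism: +30 → 40 < 80
Round 6 — Axion shuts down.
  Ember: +45 → 130 ≥ 120
Round 7 — Ember shuts down.
No further shutdowns.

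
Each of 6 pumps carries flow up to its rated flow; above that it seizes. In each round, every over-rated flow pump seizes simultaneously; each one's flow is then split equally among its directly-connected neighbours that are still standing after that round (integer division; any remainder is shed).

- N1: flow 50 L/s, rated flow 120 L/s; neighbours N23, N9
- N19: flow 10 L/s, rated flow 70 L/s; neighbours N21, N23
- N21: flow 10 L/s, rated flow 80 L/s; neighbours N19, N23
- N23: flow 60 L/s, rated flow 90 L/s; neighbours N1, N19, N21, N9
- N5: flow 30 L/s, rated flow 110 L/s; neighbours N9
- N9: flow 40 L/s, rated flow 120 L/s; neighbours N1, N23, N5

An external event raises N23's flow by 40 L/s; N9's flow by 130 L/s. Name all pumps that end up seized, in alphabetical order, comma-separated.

N1, N23, N5, N9

Round 1 — N23 at 100 > 90; N9 at 170 > 120. N23, N9 seize.
  N23 sheds 100 L/s to N1, N19, N21: 33 each (1 lost).
    N1: 50+33 = 83 ≤ 120
    N19: 10+33 = 43 ≤ 70
    N21: 10+33 = 43 ≤ 80
  N9 sheds 170 L/s to N1, N5: 85 each.
    N1: 83+85 = 168 > 120
    N5: 30+85 = 115 > 110
Round 2 — N1, N5 seize.
  N1 sheds 168 L/s: no online neighbours, lost.
  N5 sheds 115 L/s: no online neighbours, lost.
No further seizures.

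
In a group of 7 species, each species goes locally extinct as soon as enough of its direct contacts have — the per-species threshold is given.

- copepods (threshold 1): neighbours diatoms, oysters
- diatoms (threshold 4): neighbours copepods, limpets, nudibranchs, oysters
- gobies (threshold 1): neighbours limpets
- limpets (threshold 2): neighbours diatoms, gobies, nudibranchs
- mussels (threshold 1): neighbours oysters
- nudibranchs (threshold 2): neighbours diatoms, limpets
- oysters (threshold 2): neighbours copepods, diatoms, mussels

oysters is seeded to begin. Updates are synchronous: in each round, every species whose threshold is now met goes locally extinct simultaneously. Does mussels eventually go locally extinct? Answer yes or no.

yes

Round 1 — oysters goes locally extinct (initial).
Round 2 — checking thresholds:
  copepods: 1 of 2 neighbours ≥ 1, goes locally extinct.
  diatoms: 1 of 4 neighbours < 4, holds.
  mussels: 1 of 1 neighbours ≥ 1, goes locally extinct.
Round 3 — no new extinctions; cascade stops.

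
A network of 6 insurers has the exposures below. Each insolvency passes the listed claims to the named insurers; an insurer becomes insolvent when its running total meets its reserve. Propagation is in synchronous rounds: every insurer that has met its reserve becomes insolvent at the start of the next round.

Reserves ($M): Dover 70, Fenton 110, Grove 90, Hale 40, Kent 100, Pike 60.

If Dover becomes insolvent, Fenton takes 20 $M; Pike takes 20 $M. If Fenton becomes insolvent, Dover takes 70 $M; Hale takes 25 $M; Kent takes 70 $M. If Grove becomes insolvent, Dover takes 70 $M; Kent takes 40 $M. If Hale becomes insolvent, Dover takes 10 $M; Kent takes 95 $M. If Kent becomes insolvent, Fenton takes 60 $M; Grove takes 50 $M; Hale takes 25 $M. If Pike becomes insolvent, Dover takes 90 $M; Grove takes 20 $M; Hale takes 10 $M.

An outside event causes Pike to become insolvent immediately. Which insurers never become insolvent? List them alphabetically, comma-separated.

Fenton, Grove, Hale, Kent

Round 1 — Pike becomes insolvent (initial).
  Dover: +90 → 90 ≥ 70
  Grove: +20 → 20 < 90
  Hale: +10 → 10 < 40
Round 2 — Dover becomes insolvent.
  Fenton: +20 → 20 < 110
No further insolvencies.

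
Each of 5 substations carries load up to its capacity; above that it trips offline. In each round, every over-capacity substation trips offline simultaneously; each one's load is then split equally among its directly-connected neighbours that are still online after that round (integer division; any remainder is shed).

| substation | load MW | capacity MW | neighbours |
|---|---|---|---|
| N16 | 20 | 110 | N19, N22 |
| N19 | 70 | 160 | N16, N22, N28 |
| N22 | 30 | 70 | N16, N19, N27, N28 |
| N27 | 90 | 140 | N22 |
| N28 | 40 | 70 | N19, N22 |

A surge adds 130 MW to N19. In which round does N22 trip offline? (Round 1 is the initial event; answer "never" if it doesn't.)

2

Round 1 — N19 at 200 > 160. N19 trips offline.
  N19 sheds 200 MW to N16, N22, N28: 66 each (2 lost).
    N16: 20+66 = 86 ≤ 110
    N22: 30+66 = 96 > 70
    N28: 40+66 = 106 > 70
Round 2 — N22, N28 trip offline.
  N22 sheds 96 MW to N16, N27: 48 each.
    N16: 86+48 = 134 > 110
    N27: 90+48 = 138 ≤ 140
  N28 sheds 106 MW: no online neighbours, lost.
Round 3 — N16 trips offline.
  N16 sheds 134 MW: no online neighbours, lost.
No further trips.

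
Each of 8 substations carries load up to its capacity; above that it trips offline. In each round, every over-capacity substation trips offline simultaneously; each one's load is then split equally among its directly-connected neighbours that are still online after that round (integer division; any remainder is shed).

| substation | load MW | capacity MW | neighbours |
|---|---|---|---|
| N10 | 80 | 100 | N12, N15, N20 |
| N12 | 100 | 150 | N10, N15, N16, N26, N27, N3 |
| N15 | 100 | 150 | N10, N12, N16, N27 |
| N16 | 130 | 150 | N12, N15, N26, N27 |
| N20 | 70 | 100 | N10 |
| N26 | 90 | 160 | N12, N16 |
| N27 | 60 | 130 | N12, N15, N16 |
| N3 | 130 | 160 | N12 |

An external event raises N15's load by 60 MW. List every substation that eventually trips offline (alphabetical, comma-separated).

Round 1 — N15 at 160 > 150. N15 trips offline.
  N15 sheds 160 MW to N10, N12, N16, N27: 40 each.
    N10: 80+40 = 120 > 100
    N12: 100+40 = 140 ≤ 150
    N16: 130+40 = 170 > 150
    N27: 60+40 = 100 ≤ 130
Round 2 — N10, N16 trip offline.
  N10 sheds 120 MW to N12, N20: 60 each.
    N12: 140+60 = 200 > 150
    N20: 70+60 = 130 > 100
  N16 sheds 170 MW to N12, N26, N27: 56 each (2 lost).
    N12: 200+56 = 256 > 150
    N26: 90+56 = 146 ≤ 160
    N27: 100+56 = 156 > 130
Round 3 — N12, N20, N27 trip offline.
  N12 sheds 256 MW to N26, N3: 128 each.
    N26: 146+128 = 274 > 160
    N3: 130+128 = 258 > 160
  N20 sheds 130 MW: no online neighbours, lost.
  N27 sheds 156 MW: no online neighbours, lost.
Round 4 — N26, N3 trip offline.
  N26 sheds 274 MW: no online neighbours, lost.
  N3 sheds 258 MW: no online neighbours, lost.
No further trips.

N10, N12, N15, N16, N20, N26, N27, N3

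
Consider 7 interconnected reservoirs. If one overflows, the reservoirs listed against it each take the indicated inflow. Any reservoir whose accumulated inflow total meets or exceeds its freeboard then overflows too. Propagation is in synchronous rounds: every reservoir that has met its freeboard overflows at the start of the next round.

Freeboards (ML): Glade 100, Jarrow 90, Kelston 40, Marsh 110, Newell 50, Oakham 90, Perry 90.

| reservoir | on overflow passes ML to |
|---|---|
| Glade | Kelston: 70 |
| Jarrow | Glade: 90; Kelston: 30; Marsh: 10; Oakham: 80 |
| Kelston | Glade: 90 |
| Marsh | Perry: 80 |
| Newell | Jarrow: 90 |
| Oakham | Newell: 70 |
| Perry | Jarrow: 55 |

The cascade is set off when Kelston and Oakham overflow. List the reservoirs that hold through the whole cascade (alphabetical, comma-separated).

Round 1 — Kelston, Oakham overflow (initial).
  Glade: +90 → 90 < 100
  Newell: +70 → 70 ≥ 50
Round 2 — Newell overflows.
  Jarrow: +90 → 90 ≥ 90
Round 3 — Jarrow overflows.
  Glade: +90 → 180 ≥ 100
  Marsh: +10 → 10 < 110
Round 4 — Glade overflows.
No further overflows.

Marsh, Perry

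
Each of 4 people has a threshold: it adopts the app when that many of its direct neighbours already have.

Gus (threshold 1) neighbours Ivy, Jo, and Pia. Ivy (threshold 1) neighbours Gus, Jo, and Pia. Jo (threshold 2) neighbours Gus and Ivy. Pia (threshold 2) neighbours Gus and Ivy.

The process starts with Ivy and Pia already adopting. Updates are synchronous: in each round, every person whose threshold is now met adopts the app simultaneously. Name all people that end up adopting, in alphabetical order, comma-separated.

Round 1 — Ivy, Pia adopt the app (initial).
Round 2 — checking thresholds:
  Gus: 2 of 3 neighbours ≥ 1, adopts the app.
  Jo: 1 of 2 neighbours < 2, holds.
Round 3 — checking thresholds:
  Jo: 2 of 2 neighbours ≥ 2, adopts the app.
Round 4 — no new adoptions; cascade stops.

Gus, Ivy, Jo, Pia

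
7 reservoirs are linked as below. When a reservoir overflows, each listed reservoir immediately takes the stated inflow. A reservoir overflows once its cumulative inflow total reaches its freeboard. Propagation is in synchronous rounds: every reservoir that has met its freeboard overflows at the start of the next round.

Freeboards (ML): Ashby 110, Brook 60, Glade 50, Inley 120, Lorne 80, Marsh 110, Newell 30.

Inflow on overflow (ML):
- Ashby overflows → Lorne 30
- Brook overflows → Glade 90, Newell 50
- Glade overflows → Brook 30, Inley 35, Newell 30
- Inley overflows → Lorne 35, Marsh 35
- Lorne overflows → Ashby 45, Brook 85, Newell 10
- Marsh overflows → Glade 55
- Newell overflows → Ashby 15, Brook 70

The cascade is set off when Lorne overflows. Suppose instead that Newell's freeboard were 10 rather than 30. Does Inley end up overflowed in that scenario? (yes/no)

no

With Newell's freeboard at 10:
Round 1 — Lorne overflows (initial).
  Ashby: +45 → 45 < 110
  Brook: +85 → 85 ≥ 60
  Newell: +10 → 10 ≥ 10
Round 2 — Brook, Newell overflow.
  Ashby: +15 → 60 < 110
  Glade: +90 → 90 ≥ 50
Round 3 — Glade overflows.
  Inley: +35 → 35 < 120
No further overflows.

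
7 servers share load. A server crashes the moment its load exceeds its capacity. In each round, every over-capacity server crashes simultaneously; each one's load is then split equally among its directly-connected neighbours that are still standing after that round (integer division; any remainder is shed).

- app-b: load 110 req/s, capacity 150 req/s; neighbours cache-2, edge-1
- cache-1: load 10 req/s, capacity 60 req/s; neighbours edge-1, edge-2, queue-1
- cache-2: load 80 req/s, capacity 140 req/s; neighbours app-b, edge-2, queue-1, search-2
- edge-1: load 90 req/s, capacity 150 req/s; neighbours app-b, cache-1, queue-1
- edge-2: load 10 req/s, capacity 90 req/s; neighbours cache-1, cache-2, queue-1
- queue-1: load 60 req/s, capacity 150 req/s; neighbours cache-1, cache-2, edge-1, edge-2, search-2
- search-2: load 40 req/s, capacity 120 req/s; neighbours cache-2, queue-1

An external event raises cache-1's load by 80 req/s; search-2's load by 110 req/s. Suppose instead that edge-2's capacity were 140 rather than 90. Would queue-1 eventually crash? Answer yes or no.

With edge-2's capacity at 140:
Round 1 — cache-1 at 90 > 60; search-2 at 150 > 120. cache-1, search-2 crash.
  cache-1 sheds 90 req/s to edge-1, edge-2, queue-1: 30 each.
    edge-1: 90+30 = 120 ≤ 150
    edge-2: 10+30 = 40 ≤ 140
    queue-1: 60+30 = 90 ≤ 150
  search-2 sheds 150 req/s to cache-2, queue-1: 75 each.
    cache-2: 80+75 = 155 > 140
    queue-1: 90+75 = 165 > 150
Round 2 — cache-2, queue-1 crash.
  cache-2 sheds 155 req/s to app-b, edge-2: 77 each (1 lost).
    app-b: 110+77 = 187 > 150
    edge-2: 40+77 = 117 ≤ 140
  queue-1 sheds 165 req/s to edge-1, edge-2: 82 each (1 lost).
    edge-1: 120+82 = 202 > 150
    edge-2: 117+82 = 199 > 140
Round 3 — app-b, edge-1, edge-2 crash.
  app-b sheds 187 req/s: no online neighbours, lost.
  edge-1 sheds 202 req/s: no online neighbours, lost.
  edge-2 sheds 199 req/s: no online neighbours, lost.
No further crashes.

yes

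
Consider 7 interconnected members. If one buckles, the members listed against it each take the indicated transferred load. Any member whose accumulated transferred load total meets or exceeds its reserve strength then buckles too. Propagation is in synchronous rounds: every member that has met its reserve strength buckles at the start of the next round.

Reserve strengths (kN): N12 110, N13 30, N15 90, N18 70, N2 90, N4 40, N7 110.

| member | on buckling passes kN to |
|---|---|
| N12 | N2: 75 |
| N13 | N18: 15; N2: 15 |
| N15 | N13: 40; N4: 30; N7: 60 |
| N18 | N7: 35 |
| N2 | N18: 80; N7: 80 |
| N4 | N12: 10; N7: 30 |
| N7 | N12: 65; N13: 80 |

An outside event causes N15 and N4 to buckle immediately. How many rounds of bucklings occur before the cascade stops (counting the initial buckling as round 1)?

Round 1 — N15, N4 buckle (initial).
  N12: +10 → 10 < 110
  N13: +40 → 40 ≥ 30
  N7: +60+30 → 90 < 110
Round 2 — N13 buckles.
  N18: +15 → 15 < 70
  N2: +15 → 15 < 90
No further bucklings.

2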